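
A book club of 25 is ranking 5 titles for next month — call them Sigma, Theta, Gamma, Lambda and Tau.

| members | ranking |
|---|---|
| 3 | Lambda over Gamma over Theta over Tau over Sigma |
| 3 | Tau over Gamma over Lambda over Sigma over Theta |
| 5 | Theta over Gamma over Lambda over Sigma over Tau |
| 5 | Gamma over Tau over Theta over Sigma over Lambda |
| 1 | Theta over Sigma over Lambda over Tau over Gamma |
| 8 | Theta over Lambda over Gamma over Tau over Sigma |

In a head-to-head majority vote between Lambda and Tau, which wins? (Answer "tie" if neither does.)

Ballots ranking Lambda above Tau: 3 + 5 + 1 + 8 = 17.
Ballots ranking Tau above Lambda: 25 − 17 = 8.
Lambda wins the head-to-head 17–8.

Lambda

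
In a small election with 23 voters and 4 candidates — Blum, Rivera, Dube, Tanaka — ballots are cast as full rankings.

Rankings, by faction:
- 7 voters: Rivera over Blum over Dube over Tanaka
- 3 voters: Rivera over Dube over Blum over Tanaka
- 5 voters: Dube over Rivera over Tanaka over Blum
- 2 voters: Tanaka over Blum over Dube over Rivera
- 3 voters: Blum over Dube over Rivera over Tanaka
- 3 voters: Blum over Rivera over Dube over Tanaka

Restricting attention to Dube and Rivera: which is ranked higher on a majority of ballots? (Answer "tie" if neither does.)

Ballots ranking Dube above Rivera: 5 + 2 + 3 = 10.
Ballots ranking Rivera above Dube: 23 − 10 = 13.
Rivera wins the head-to-head 13–10.

Rivera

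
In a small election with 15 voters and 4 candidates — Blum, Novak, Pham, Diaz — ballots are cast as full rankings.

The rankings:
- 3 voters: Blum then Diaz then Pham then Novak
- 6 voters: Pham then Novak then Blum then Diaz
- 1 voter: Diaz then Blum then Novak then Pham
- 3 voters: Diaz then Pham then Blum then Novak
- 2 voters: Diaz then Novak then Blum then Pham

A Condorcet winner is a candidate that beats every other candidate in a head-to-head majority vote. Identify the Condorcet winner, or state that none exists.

none

Head-to-head results (15 voters):
Blum vs Novak: 7 to 8, Novak.
Blum vs Pham: Pham wins 9–6.
Blum vs Diaz: Blum, 9–6.
Novak vs Pham: Pham wins 12–3.
Novak vs Diaz: Novak preferred on 6 ballots; Diaz wins 9–6.
Pham vs Diaz: 6 for Pham, 9 for Diaz — Diaz by 9–6.
Each candidate drops at least one matchup (Blum loses to Novak; Novak loses to Pham; Pham loses to Diaz; Diaz loses to Blum); the cycle Blum > Diaz > Novak > Blum rules out a Condorcet winner.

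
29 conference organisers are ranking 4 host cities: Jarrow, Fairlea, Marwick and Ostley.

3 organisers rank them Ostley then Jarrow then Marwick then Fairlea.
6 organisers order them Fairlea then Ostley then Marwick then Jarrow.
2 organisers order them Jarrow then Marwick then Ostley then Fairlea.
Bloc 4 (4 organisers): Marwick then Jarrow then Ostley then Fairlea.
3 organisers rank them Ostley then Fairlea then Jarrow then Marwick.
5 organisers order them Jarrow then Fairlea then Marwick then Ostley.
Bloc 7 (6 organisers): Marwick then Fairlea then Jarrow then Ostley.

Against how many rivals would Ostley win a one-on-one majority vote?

0

Ostley against each rival (29 organisers):
Ostley vs Jarrow: Jarrow, 17–12.
Ostley vs Fairlea: 3+2+4+3 = 12 for Ostley, 17 for Fairlea — Fairlea by 17–12.
Ostley vs Marwick: Marwick wins 17–12.
Ostley beats no one; loses to Jarrow, Fairlea, Marwick — 0 pairwise wins.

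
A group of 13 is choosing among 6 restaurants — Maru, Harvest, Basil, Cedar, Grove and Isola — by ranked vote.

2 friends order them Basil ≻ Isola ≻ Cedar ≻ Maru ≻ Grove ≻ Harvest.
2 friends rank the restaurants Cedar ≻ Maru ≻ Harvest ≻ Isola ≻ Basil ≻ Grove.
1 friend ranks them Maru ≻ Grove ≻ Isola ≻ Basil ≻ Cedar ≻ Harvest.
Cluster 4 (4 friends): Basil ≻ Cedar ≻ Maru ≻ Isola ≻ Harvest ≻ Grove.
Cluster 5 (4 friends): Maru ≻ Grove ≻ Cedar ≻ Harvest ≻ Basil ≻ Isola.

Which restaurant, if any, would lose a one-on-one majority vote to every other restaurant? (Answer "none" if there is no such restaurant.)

Head-to-head results (13 friends):
Maru vs Harvest: Maru, 13–0.
Maru–Basil: Maru 7–6.
Maru vs Cedar: Cedar, 8–5.
Maru–Grove: Maru 13–0.
Maru vs Isola: 2+1+4+4 = 11 for Maru, 2 for Isola — Maru by 11–2.
Harvest vs Basil: Basil wins 7–6.
Harvest vs Cedar: Cedar, 13–0.
Harvest vs Grove: Grove wins 7–6.
Harvest vs Isola: Harvest is ranked higher on 2+4 = 6 ballots, Isola on 7. Isola wins 7–6.
Basil vs Cedar: 7 to 6, Basil.
Basil vs Grove: Basil wins 8–5.
Basil vs Isola: Basil wins 10–3.
Cedar vs Grove: Cedar is ranked higher on 2+2+4 = 8 ballots, Grove on 5. Cedar wins 8–5.
Cedar vs Isola: Cedar wins 10–3.
Grove vs Isola: 1+4 = 5 for Grove, 8 for Isola — Isola by 8–5.
Harvest is beaten in every head-to-head and is the Condorcet loser.

Harvest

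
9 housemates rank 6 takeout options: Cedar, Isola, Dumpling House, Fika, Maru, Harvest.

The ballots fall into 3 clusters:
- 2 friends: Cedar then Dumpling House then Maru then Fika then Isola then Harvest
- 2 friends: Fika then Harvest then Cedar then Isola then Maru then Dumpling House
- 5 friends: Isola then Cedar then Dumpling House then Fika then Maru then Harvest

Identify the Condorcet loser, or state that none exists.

Harvest

Pairwise majorities:
Cedar vs Isola: Cedar preferred on 2+2 = 4 ballots; Isola wins 5–4.
Cedar vs Dumpling House: Cedar, 9–0.
Cedar vs Fika: Cedar wins 7–2.
Cedar vs Maru: Cedar preferred on 2+2+5 = 9 ballots; Cedar wins 9–0.
Cedar vs Harvest: 2+5 = 7 for Cedar, 2 for Harvest — Cedar by 7–2.
Isola vs Dumpling House: Isola wins 7–2.
Isola vs Fika: Isola preferred on 5 ballots; Isola wins 5–4.
Isola vs Maru: Isola preferred on 2+5 = 7 ballots; Isola wins 7–2.
Isola–Harvest: Isola 7–2.
Dumpling House vs Fika: Dumpling House is ranked higher on 2+5 = 7 ballots, Fika on 2. Dumpling House wins 7–2.
Dumpling House vs Maru: Dumpling House is ranked higher on 2+5 = 7 ballots, Maru on 2. Dumpling House wins 7–2.
Dumpling House vs Harvest: 7 to 2, Dumpling House.
Fika vs Maru: Fika wins 7–2.
Fika vs Harvest: Fika wins 9–0.
Maru vs Harvest: 7 to 2, Maru.
Harvest is beaten in every head-to-head and is the Condorcet loser.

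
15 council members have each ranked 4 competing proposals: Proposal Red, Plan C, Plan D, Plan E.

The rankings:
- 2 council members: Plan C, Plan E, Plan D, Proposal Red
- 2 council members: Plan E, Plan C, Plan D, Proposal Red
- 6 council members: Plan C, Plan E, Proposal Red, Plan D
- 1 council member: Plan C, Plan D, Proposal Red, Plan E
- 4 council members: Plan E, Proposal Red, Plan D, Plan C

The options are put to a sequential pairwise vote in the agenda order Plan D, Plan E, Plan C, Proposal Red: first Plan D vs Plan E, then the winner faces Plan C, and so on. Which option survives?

Round 1: Plan D vs Plan E — 1–14, Plan E advances.
Round 2: Plan E vs Plan C — 6–9, Plan C advances.
Round 3: Plan C vs Proposal Red — 11–4, Plan C advances.
The agenda winner is Plan C.

Plan C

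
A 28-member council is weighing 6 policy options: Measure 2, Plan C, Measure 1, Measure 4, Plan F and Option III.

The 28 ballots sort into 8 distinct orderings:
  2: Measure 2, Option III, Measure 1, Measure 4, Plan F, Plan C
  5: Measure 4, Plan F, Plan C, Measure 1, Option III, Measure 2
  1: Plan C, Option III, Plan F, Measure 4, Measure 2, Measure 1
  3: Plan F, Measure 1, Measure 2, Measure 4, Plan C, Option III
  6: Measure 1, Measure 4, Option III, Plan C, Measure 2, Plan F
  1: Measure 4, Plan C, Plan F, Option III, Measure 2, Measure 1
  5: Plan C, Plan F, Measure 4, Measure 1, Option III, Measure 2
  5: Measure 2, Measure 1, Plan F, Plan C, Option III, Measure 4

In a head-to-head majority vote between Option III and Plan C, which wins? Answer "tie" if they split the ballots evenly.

Plan C

Ballots ranking Option III above Plan C: 2 + 6 = 8.
Ballots ranking Plan C above Option III: 28 − 8 = 20.
Plan C wins the head-to-head 20–8.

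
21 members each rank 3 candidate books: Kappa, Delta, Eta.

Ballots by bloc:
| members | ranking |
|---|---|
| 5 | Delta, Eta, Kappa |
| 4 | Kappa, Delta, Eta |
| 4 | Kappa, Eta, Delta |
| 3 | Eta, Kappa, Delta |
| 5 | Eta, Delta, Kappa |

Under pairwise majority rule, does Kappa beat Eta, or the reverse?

Ballots ranking Kappa above Eta: 4 + 4 = 8.
Ballots ranking Eta above Kappa: 21 − 8 = 13.
Eta wins the head-to-head 13–8.

Eta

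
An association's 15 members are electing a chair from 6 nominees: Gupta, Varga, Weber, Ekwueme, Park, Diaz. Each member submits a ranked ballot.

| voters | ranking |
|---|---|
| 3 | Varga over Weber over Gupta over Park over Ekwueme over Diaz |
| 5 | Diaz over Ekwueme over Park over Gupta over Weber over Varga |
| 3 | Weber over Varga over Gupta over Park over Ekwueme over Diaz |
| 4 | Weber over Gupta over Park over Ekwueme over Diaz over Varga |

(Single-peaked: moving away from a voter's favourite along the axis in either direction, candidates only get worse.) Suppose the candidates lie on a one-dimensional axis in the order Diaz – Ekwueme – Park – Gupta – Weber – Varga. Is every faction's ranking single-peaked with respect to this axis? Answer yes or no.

Axis positions: Diaz=1, Ekwueme=2, Park=3, Gupta=4, Weber=5, Varga=6.
Faction 1 (peak Varga at position 6): ranking walks positions 6-5-4-3-2-1, expanding outward from the peak — single-peaked.
Faction 2 (peak Diaz at position 1): ranking walks positions 1-2-3-4-5-6, expanding outward from the peak — single-peaked.
Faction 3 (peak Weber at position 5): ranking walks positions 5-6-4-3-2-1, expanding outward from the peak — single-peaked.
Faction 4 (peak Weber at position 5): ranking walks positions 5-4-3-2-1-6, expanding outward from the peak — single-peaked.
Every ranking is single-peaked on this axis.

yes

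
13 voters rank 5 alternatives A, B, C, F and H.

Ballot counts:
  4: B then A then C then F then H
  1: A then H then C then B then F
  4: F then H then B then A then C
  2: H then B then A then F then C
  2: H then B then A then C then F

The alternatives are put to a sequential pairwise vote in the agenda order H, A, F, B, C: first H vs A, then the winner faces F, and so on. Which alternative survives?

B

Round 1: H vs A — 8–5, H advances.
Round 2: H vs F — 5–8, F advances.
Round 3: F vs B — 4–9, B advances.
Round 4: B vs C — 12–1, B advances.
B survives the agenda.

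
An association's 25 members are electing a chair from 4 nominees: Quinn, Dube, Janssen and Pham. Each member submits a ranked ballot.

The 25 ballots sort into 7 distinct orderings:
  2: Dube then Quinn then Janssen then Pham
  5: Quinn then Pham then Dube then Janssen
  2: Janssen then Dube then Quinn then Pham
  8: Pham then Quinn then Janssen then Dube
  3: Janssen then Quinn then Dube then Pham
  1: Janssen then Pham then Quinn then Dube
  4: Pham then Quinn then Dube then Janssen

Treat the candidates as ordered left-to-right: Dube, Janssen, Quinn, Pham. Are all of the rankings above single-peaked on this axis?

Axis positions: Dube=1, Janssen=2, Quinn=3, Pham=4.
Group 1: ranking walks positions 1-3-2-4; Quinn is ranked above Janssen even though Janssen lies between Quinn and the peak Dube on the axis — preferences dip and rise again. Not single-peaked.
Group 2: ranking walks positions 3-4-1-2; Dube is ranked above Janssen even though Janssen lies between Dube and the peak Quinn on the axis — preferences dip and rise again. Not single-peaked.
Group 3 (peak Janssen at position 2): ranking walks positions 2-1-3-4, expanding outward from the peak — single-peaked.
Group 4 (peak Pham at position 4): ranking walks positions 4-3-2-1, expanding outward from the peak — single-peaked.
Group 5 (peak Janssen at position 2): ranking walks positions 2-3-1-4, expanding outward from the peak — single-peaked.
Group 6: ranking walks positions 2-4-3-1; Pham is ranked above Quinn even though Quinn lies between Pham and the peak Janssen on the axis — preferences dip and rise again. Not single-peaked.
Group 7: ranking walks positions 4-3-1-2; Dube is ranked above Janssen even though Janssen lies between Dube and the peak Pham on the axis — preferences dip and rise again. Not single-peaked.
Group 1 violates single-peakedness, so the profile is not single-peaked on this axis.

no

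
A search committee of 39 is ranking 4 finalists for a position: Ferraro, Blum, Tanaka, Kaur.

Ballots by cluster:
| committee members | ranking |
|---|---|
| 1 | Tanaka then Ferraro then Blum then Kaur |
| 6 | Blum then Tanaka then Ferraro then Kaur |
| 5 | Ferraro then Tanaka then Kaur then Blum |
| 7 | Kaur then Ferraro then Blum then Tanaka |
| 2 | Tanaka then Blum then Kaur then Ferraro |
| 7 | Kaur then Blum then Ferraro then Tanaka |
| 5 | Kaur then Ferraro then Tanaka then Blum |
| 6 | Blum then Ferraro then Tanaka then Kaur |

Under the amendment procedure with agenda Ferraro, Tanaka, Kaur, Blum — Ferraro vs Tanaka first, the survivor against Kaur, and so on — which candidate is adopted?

Round 1: Ferraro vs Tanaka — 30–9, Ferraro advances.
Round 2: Ferraro vs Kaur — 18–21, Kaur advances.
Round 3: Kaur vs Blum — 24–15, Kaur advances.
Kaur survives the agenda.

Kaur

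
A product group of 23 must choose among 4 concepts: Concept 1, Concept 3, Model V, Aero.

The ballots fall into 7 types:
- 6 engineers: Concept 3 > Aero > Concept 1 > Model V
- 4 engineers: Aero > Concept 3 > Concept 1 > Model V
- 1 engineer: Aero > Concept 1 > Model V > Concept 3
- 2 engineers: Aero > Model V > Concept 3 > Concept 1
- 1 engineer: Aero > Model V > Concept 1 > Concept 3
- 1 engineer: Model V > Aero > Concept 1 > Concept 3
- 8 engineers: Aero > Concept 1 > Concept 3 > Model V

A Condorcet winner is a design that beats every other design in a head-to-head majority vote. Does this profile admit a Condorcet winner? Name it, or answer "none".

Check each pair by majority over 23 ballots:
Concept 1 vs Concept 3: 11 to 12, Concept 3.
Concept 1 vs Model V: Concept 1 preferred on 6+4+1+8 = 19 ballots; Concept 1 wins 19–4.
Concept 1 vs Aero: Concept 1 preferred on 0 ballots; Aero wins 23–0.
Concept 3 vs Model V: Concept 3 preferred on 6+4+8 = 18 ballots; Concept 3 wins 18–5.
Concept 3 vs Aero: 6 to 17, Aero.
Model V vs Aero: Model V preferred on 1 ballot; Aero wins 22–1.
Aero wins every pairwise contest, so Aero is the Condorcet winner.

Aero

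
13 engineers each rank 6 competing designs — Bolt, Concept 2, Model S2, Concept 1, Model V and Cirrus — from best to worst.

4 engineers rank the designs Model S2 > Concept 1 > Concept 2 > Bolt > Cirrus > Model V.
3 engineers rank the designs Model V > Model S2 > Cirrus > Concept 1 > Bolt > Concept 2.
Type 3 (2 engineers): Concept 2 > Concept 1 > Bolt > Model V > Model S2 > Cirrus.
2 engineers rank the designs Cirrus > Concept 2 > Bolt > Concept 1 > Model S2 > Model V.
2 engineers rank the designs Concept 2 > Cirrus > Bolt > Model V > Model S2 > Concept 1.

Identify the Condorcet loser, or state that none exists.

none

Pairwise majorities:
Bolt vs Concept 2: 3 for Bolt, 10 for Concept 2 — Concept 2 by 10–3.
Bolt vs Model S2: Bolt preferred on 2+2+2 = 6 ballots; Model S2 wins 7–6.
Bolt vs Concept 1: Bolt preferred on 2+2 = 4 ballots; Concept 1 wins 9–4.
Bolt–Model V: Bolt 10–3.
Bolt vs Cirrus: Bolt preferred on 4+2 = 6 ballots; Cirrus wins 7–6.
Concept 2 vs Model S2: Concept 2 preferred on 2+2+2 = 6 ballots; Model S2 wins 7–6.
Concept 2 vs Concept 1: 6 to 7, Concept 1.
Concept 2–Model V: Concept 2 10–3.
Concept 2 vs Cirrus: 4+2+2 = 8 for Concept 2, 5 for Cirrus — Concept 2 by 8–5.
Model S2–Concept 1: Model S2 9–4.
Model S2–Model V: Model V 7–6.
Model S2 vs Cirrus: Model S2 is ranked higher on 4+3+2 = 9 ballots, Cirrus on 4. Model S2 wins 9–4.
Concept 1 vs Model V: 8 to 5, Concept 1.
Concept 1 vs Cirrus: 4+2 = 6 for Concept 1, 7 for Cirrus — Cirrus by 7–6.
Model V vs Cirrus: Cirrus, 8–5.
Each design has at least one pairwise win (Bolt beats Model V; Concept 2 beats Bolt; Model S2 beats Bolt; Concept 1 beats Bolt; Model V beats Model S2; Cirrus beats Bolt) — no Condorcet loser.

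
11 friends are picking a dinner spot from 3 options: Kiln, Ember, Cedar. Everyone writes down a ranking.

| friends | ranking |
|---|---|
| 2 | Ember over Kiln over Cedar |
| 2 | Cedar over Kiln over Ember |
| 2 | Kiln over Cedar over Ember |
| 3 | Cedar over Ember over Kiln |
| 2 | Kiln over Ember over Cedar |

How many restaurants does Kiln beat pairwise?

Kiln against each rival (11 friends):
Kiln–Ember: Kiln 6–5.
Kiln vs Cedar: 2+2+2 = 6 for Kiln, 5 for Cedar — Kiln by 6–5.
Kiln beats Ember, Cedar — 2 pairwise wins.

2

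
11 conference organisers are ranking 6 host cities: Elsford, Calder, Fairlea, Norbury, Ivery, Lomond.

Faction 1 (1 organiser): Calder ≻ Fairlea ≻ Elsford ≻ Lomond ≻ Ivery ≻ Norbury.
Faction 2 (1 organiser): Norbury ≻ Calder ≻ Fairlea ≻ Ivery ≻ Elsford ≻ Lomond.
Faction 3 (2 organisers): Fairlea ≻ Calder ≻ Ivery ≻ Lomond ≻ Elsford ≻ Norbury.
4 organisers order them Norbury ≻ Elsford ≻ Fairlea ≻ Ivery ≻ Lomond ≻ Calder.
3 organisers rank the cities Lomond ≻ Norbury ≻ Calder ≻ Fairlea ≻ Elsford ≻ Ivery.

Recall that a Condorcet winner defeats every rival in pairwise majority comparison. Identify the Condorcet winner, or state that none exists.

none

Head-to-head results (11 organisers):
Elsford vs Calder: Elsford is ranked higher on 4 ballots, Calder on 7. Calder wins 7–4.
Elsford vs Fairlea: 4 for Elsford, 7 for Fairlea — Fairlea by 7–4.
Elsford vs Norbury: Elsford preferred on 1+2 = 3 ballots; Norbury wins 8–3.
Elsford vs Ivery: Elsford preferred on 1+4+3 = 8 ballots; Elsford wins 8–3.
Elsford vs Lomond: Elsford, 6–5.
Calder–Fairlea: Fairlea 6–5.
Calder vs Norbury: Calder preferred on 1+2 = 3 ballots; Norbury wins 8–3.
Calder vs Ivery: Calder, 7–4.
Calder vs Lomond: Lomond wins 7–4.
Fairlea vs Norbury: Norbury wins 8–3.
Fairlea vs Ivery: 1+1+2+4+3 = 11 for Fairlea, 0 for Ivery — Fairlea by 11–0.
Fairlea vs Lomond: 8 to 3, Fairlea.
Norbury–Ivery: Norbury 8–3.
Norbury vs Lomond: 1+4 = 5 for Norbury, 6 for Lomond — Lomond by 6–5.
Ivery vs Lomond: 1+2+4 = 7 for Ivery, 4 for Lomond — Ivery by 7–4.
Each city drops at least one matchup (Elsford loses to Calder; Calder loses to Fairlea; Fairlea loses to Norbury; Norbury loses to Lomond; Ivery loses to Elsford; Lomond loses to Elsford); the cycle Elsford > Lomond > Calder > Elsford rules out a Condorcet winner.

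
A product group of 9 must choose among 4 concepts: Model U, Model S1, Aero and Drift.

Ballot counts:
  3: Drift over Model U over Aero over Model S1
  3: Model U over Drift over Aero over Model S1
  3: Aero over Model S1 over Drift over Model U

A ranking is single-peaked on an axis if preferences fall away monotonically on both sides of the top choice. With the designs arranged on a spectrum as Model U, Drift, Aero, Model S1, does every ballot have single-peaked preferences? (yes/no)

yes

Axis positions: Model U=1, Drift=2, Aero=3, Model S1=4.
Bloc 1 (peak Drift at position 2): ranking walks positions 2-1-3-4, expanding outward from the peak — single-peaked.
Bloc 2 (peak Model U at position 1): ranking walks positions 1-2-3-4, expanding outward from the peak — single-peaked.
Bloc 3 (peak Aero at position 3): ranking walks positions 3-4-2-1, expanding outward from the peak — single-peaked.
Every ranking is single-peaked on this axis.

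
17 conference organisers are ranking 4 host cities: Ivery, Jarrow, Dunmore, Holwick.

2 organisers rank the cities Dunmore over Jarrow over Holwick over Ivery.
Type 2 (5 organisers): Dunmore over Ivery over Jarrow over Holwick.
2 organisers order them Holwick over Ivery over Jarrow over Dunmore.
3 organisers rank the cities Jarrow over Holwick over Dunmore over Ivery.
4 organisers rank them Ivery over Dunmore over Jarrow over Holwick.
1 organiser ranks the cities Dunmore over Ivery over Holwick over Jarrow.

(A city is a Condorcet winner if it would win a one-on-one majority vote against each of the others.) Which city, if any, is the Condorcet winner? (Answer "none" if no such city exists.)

Check each pair by majority over 17 ballots:
Ivery vs Jarrow: Ivery, 12–5.
Ivery vs Dunmore: Dunmore, 11–6.
Ivery vs Holwick: Ivery, 10–7.
Jarrow vs Dunmore: Dunmore, 12–5.
Jarrow vs Holwick: Jarrow, 14–3.
Dunmore vs Holwick: Dunmore, 12–5.
Dunmore wins every pairwise contest, so Dunmore is the Condorcet winner.

Dunmore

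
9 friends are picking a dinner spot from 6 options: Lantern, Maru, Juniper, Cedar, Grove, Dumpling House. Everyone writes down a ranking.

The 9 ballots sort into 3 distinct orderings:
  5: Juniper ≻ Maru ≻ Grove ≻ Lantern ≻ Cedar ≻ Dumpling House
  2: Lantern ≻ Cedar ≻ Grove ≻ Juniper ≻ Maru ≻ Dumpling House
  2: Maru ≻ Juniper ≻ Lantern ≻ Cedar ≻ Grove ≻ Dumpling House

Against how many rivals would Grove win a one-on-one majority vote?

3

Grove against each rival (9 friends):
Grove vs Lantern: Grove preferred on 5 ballots; Grove wins 5–4.
Grove vs Maru: Maru, 7–2.
Grove vs Juniper: Juniper wins 7–2.
Grove vs Cedar: Grove is ranked higher on 5 ballots, Cedar on 4. Grove wins 5–4.
Grove–Dumpling House: Grove 9–0.
Grove beats Lantern, Cedar, Dumpling House; loses to Maru, Juniper — 3 pairwise wins.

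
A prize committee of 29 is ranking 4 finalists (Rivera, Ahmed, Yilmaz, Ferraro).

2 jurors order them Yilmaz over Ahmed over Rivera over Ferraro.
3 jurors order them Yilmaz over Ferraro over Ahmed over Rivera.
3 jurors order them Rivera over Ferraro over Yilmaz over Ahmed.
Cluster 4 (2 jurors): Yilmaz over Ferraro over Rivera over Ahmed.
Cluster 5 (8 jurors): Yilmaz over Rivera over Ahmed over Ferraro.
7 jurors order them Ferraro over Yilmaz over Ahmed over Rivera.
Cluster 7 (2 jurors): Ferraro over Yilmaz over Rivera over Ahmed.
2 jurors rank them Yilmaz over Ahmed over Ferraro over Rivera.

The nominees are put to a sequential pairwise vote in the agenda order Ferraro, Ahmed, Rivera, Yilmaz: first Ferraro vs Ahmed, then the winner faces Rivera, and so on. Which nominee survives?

Round 1: Ferraro vs Ahmed — 17–12, Ferraro advances.
Round 2: Ferraro vs Rivera — 16–13, Ferraro advances.
Round 3: Ferraro vs Yilmaz — 12–17, Yilmaz advances.
Yilmaz survives the agenda.

Yilmaz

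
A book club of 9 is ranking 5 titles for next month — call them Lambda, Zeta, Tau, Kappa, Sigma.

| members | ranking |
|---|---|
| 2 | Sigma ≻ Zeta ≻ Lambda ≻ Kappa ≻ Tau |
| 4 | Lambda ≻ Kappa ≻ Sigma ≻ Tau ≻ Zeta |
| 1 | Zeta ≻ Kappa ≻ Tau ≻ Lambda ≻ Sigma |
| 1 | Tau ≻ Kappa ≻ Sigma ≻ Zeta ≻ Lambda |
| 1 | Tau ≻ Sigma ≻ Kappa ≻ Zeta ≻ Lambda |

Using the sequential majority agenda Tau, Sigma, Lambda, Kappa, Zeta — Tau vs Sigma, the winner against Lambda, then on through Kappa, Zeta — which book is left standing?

Round 1: Tau vs Sigma — 3–6, Sigma advances.
Round 2: Sigma vs Lambda — 4–5, Lambda advances.
Round 3: Lambda vs Kappa — 6–3, Lambda advances.
Round 4: Lambda vs Zeta — 4–5, Zeta advances.
Zeta survives the agenda.

Zeta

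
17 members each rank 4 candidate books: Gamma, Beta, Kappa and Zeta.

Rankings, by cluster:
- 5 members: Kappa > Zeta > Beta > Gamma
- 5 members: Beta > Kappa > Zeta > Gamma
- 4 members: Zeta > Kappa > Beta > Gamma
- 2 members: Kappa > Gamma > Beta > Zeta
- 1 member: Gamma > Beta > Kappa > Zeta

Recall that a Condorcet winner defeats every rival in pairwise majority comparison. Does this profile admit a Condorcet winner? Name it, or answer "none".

Kappa

Pairwise majorities:
Gamma vs Beta: Gamma is ranked higher on 2+1 = 3 ballots, Beta on 14. Beta wins 14–3.
Gamma vs Kappa: Gamma is ranked higher on 1 ballot, Kappa on 16. Kappa wins 16–1.
Gamma vs Zeta: Gamma preferred on 2+1 = 3 ballots; Zeta wins 14–3.
Beta vs Kappa: Kappa, 11–6.
Beta vs Zeta: Zeta wins 9–8.
Kappa vs Zeta: 13 to 4, Kappa.
Only Kappa has no losses; Kappa is the Condorcet winner.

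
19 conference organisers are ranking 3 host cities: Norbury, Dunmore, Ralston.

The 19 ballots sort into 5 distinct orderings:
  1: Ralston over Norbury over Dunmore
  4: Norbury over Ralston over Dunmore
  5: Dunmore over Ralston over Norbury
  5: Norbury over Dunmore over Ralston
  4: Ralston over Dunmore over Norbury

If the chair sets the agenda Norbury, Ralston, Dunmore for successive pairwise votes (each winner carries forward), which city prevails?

Dunmore

Round 1: Norbury vs Ralston — 9–10, Ralston advances.
Round 2: Ralston vs Dunmore — 9–10, Dunmore advances.
Dunmore survives the agenda.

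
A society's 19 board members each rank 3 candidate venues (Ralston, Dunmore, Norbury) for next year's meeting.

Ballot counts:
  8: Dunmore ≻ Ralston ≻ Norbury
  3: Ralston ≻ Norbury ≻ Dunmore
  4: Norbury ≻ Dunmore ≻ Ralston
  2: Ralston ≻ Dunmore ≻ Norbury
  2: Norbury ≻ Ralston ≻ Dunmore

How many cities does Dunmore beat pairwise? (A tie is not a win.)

2

Dunmore against each rival (19 organisers):
Dunmore vs Ralston: Dunmore is ranked higher on 8+4 = 12 ballots, Ralston on 7. Dunmore wins 12–7.
Dunmore–Norbury: Dunmore 10–9.
Dunmore beats Ralston, Norbury — 2 pairwise wins.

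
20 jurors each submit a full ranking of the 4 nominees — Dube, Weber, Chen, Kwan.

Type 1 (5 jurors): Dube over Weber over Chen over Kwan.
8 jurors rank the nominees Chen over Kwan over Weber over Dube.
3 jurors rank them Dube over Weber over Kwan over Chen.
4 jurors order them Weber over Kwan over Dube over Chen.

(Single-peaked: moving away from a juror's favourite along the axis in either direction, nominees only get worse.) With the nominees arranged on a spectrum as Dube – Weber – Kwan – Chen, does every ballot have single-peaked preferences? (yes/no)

no

Axis positions: Dube=1, Weber=2, Kwan=3, Chen=4.
Type 1: ranking walks positions 1-2-4-3; Chen is ranked above Kwan even though Kwan lies between Chen and the peak Dube on the axis — preferences dip and rise again. Not single-peaked.
Type 2 (peak Chen at position 4): ranking walks positions 4-3-2-1, expanding outward from the peak — single-peaked.
Type 3 (peak Dube at position 1): ranking walks positions 1-2-3-4, expanding outward from the peak — single-peaked.
Type 4 (peak Weber at position 2): ranking walks positions 2-3-1-4, expanding outward from the peak — single-peaked.
Type 1 violates single-peakedness, so the profile is not single-peaked on this axis.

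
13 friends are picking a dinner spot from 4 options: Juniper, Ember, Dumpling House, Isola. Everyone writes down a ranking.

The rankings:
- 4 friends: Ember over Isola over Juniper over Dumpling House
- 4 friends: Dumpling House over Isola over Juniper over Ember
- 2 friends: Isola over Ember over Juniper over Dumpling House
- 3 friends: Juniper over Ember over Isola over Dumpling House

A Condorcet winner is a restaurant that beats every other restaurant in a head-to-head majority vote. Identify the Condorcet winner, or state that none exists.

Pairwise majorities:
Juniper–Ember: Juniper 7–6.
Juniper vs Dumpling House: Juniper wins 9–4.
Juniper vs Isola: Isola, 10–3.
Ember–Dumpling House: Ember 9–4.
Ember vs Isola: Ember wins 7–6.
Dumpling House–Isola: Isola 9–4.
Every restaurant loses at least once (Juniper loses to Isola; Ember loses to Juniper; Dumpling House loses to Juniper; Isola loses to Ember). The majority relation contains the cycle Juniper → Ember → Isola → Juniper, so there is no Condorcet winner.

none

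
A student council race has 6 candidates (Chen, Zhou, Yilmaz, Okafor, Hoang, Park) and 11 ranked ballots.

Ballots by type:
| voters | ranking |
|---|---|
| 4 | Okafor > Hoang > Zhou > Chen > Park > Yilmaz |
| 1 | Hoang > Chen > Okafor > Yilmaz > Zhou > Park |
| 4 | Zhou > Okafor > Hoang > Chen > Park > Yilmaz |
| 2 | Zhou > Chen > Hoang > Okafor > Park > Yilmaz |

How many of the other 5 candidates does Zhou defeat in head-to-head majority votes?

5

Zhou against each rival (11 voters):
Zhou–Chen: Zhou 10–1.
Zhou vs Yilmaz: Zhou preferred on 4+4+2 = 10 ballots; Zhou wins 10–1.
Zhou vs Okafor: 4+2 = 6 for Zhou, 5 for Okafor — Zhou by 6–5.
Zhou vs Hoang: 6 to 5, Zhou.
Zhou vs Park: Zhou, 11–0.
Zhou beats Chen, Yilmaz, Okafor, Hoang, Park — 5 pairwise wins.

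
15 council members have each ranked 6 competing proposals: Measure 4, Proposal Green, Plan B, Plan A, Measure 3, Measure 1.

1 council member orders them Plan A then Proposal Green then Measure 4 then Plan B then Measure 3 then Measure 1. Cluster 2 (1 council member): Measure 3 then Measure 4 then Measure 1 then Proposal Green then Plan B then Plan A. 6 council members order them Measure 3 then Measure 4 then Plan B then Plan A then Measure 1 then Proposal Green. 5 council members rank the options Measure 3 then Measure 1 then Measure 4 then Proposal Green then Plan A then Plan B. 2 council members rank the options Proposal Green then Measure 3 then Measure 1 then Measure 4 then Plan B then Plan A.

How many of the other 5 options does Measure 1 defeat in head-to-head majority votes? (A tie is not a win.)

3

Measure 1 against each rival (15 council members):
Measure 1 vs Measure 4: 7 to 8, Measure 4.
Measure 1 vs Proposal Green: Measure 1 preferred on 1+6+5 = 12 ballots; Measure 1 wins 12–3.
Measure 1 vs Plan B: Measure 1, 8–7.
Measure 1–Plan A: Measure 1 8–7.
Measure 1 vs Measure 3: 0 for Measure 1, 15 for Measure 3 — Measure 3 by 15–0.
Measure 1 beats Proposal Green, Plan B, Plan A; loses to Measure 4, Measure 3 — 3 pairwise wins.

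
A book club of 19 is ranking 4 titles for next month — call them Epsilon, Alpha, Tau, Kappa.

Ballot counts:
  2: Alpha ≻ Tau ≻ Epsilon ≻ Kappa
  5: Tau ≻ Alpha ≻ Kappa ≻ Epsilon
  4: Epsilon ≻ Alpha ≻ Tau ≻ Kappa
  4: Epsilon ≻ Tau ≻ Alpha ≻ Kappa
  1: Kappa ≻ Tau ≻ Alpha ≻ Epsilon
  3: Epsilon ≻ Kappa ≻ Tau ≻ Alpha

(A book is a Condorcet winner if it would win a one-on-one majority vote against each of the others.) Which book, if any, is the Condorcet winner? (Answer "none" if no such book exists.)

Pairwise majorities:
Epsilon vs Alpha: 4+4+3 = 11 for Epsilon, 8 for Alpha — Epsilon by 11–8.
Epsilon vs Tau: 4+4+3 = 11 for Epsilon, 8 for Tau — Epsilon by 11–8.
Epsilon vs Kappa: Epsilon is ranked higher on 2+4+4+3 = 13 ballots, Kappa on 6. Epsilon wins 13–6.
Alpha vs Tau: Alpha preferred on 2+4 = 6 ballots; Tau wins 13–6.
Alpha vs Kappa: 15 to 4, Alpha.
Tau vs Kappa: 2+5+4+4 = 15 for Tau, 4 for Kappa — Tau by 15–4.
Epsilon wins every pairwise contest, so Epsilon is the Condorcet winner.

Epsilon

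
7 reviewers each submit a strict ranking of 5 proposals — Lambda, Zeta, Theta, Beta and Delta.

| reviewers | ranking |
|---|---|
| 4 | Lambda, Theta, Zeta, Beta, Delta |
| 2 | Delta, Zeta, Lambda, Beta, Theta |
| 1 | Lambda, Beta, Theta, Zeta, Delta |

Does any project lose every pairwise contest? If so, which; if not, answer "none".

Pairwise majorities:
Lambda vs Zeta: Lambda preferred on 4+1 = 5 ballots; Lambda wins 5–2.
Lambda vs Theta: 7 to 0, Lambda.
Lambda vs Beta: Lambda is ranked higher on 4+2+1 = 7 ballots, Beta on 0. Lambda wins 7–0.
Lambda vs Delta: Lambda, 5–2.
Zeta vs Theta: Zeta is ranked higher on 2 ballots, Theta on 5. Theta wins 5–2.
Zeta vs Beta: Zeta is ranked higher on 4+2 = 6 ballots, Beta on 1. Zeta wins 6–1.
Zeta vs Delta: Zeta wins 5–2.
Theta–Beta: Theta 4–3.
Theta–Delta: Theta 5–2.
Beta vs Delta: 4+1 = 5 for Beta, 2 for Delta — Beta by 5–2.
Delta is beaten in every head-to-head and is the Condorcet loser.

Delta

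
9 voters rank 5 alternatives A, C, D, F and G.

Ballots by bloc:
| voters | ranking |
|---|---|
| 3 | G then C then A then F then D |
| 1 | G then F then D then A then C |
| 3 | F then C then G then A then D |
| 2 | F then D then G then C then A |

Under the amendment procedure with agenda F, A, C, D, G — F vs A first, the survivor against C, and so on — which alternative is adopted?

F

Round 1: F vs A — 6–3, F advances.
Round 2: F vs C — 6–3, F advances.
Round 3: F vs D — 9–0, F advances.
Round 4: F vs G — 5–4, F advances.
The agenda winner is F.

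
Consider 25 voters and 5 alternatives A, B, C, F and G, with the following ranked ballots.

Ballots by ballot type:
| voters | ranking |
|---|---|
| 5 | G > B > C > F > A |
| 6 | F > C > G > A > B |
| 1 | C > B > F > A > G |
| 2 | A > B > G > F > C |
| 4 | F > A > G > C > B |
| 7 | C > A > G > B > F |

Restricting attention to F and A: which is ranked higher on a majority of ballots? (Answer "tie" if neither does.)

Ballots ranking F above A: 5 + 6 + 1 + 4 = 16.
Ballots ranking A above F: 25 − 16 = 9.
F wins the head-to-head 16–9.

F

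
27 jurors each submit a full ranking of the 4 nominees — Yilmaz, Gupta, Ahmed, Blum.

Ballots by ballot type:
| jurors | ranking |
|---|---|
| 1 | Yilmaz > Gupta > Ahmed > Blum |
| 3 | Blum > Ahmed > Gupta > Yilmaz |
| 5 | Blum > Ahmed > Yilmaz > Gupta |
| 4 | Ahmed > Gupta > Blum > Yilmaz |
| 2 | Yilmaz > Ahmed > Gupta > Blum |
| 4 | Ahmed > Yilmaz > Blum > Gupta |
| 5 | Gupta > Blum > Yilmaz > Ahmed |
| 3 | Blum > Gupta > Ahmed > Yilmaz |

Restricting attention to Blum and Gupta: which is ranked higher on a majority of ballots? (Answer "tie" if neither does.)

Blum

Ballots ranking Blum above Gupta: 3 + 5 + 4 + 3 = 15.
Ballots ranking Gupta above Blum: 27 − 15 = 12.
Blum wins the head-to-head 15–12.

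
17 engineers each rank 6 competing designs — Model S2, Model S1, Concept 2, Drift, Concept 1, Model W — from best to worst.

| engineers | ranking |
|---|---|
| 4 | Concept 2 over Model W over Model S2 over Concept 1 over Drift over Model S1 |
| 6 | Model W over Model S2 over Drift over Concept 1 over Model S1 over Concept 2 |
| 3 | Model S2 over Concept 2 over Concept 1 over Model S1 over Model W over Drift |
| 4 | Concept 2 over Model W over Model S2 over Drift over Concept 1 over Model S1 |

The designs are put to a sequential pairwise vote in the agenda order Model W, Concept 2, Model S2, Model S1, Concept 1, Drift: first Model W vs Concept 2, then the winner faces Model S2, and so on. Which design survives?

Round 1: Model W vs Concept 2 — 6–11, Concept 2 advances.
Round 2: Concept 2 vs Model S2 — 8–9, Model S2 advances.
Round 3: Model S2 vs Model S1 — 17–0, Model S2 advances.
Round 4: Model S2 vs Concept 1 — 17–0, Model S2 advances.
Round 5: Model S2 vs Drift — 17–0, Model S2 advances.
Model S2 survives the agenda.

Model S2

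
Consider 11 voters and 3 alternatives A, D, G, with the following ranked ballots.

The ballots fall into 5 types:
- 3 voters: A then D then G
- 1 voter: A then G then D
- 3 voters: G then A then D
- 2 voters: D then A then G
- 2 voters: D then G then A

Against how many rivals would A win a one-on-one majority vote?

A against each rival (11 voters):
A vs D: A is ranked higher on 3+1+3 = 7 ballots, D on 4. A wins 7–4.
A–G: A 6–5.
A beats D, G — 2 pairwise wins.

2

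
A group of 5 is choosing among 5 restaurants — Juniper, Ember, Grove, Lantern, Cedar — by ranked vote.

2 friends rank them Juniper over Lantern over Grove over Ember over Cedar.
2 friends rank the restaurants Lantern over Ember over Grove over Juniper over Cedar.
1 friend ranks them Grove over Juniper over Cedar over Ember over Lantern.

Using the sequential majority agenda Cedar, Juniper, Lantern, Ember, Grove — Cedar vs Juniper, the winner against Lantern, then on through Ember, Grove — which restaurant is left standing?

Round 1: Cedar vs Juniper — 0–5, Juniper advances.
Round 2: Juniper vs Lantern — 3–2, Juniper advances.
Round 3: Juniper vs Ember — 3–2, Juniper advances.
Round 4: Juniper vs Grove — 2–3, Grove advances.
Grove survives the agenda.

Grove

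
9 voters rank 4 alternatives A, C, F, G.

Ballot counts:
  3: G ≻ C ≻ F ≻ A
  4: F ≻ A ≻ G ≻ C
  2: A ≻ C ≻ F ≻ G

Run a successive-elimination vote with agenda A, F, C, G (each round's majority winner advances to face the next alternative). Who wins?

Round 1: A vs F — 2–7, F advances.
Round 2: F vs C — 4–5, C advances.
Round 3: C vs G — 2–7, G advances.
The agenda winner is G.

G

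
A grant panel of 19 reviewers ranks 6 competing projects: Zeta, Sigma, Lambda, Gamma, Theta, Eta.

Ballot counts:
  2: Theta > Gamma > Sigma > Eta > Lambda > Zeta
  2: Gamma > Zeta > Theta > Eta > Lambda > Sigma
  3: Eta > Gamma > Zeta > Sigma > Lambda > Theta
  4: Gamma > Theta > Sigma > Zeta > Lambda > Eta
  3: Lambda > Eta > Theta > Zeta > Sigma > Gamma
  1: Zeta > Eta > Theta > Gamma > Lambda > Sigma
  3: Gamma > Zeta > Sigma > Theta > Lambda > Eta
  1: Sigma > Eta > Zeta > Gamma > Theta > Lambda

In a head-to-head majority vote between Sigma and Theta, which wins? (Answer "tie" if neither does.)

Ballots ranking Sigma above Theta: 3 + 3 + 1 = 7.
Ballots ranking Theta above Sigma: 19 − 7 = 12.
Theta wins the head-to-head 12–7.

Theta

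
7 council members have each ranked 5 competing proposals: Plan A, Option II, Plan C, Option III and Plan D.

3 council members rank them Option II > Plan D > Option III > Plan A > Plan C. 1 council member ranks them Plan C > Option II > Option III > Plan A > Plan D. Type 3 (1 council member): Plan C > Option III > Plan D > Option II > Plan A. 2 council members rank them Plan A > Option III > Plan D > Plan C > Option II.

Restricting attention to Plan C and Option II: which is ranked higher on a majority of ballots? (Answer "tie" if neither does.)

Ballots ranking Plan C above Option II: 1 + 1 + 2 = 4.
Ballots ranking Option II above Plan C: 7 − 4 = 3.
Plan C wins the head-to-head 4–3.

Plan C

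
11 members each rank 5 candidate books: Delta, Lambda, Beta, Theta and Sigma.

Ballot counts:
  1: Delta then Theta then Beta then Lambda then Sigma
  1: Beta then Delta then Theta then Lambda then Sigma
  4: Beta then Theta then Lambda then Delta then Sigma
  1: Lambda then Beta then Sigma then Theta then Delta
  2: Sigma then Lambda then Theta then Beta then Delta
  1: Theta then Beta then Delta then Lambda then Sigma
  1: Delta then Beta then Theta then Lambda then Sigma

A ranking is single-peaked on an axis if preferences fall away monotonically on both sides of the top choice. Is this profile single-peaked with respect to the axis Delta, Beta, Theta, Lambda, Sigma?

no

Axis positions: Delta=1, Beta=2, Theta=3, Lambda=4, Sigma=5.
Cluster 1: ranking walks positions 1-3-2-4-5; Theta is ranked above Beta even though Beta lies between Theta and the peak Delta on the axis — preferences dip and rise again. Not single-peaked.
Cluster 2 (peak Beta at position 2): ranking walks positions 2-1-3-4-5, expanding outward from the peak — single-peaked.
Cluster 3 (peak Beta at position 2): ranking walks positions 2-3-4-1-5, expanding outward from the peak — single-peaked.
Cluster 4: ranking walks positions 4-2-5-3-1; Beta is ranked above Theta even though Theta lies between Beta and the peak Lambda on the axis — preferences dip and rise again. Not single-peaked.
Cluster 5 (peak Sigma at position 5): ranking walks positions 5-4-3-2-1, expanding outward from the peak — single-peaked.
Cluster 6 (peak Theta at position 3): ranking walks positions 3-2-1-4-5, expanding outward from the peak — single-peaked.
Cluster 7 (peak Delta at position 1): ranking walks positions 1-2-3-4-5, expanding outward from the peak — single-peaked.
Cluster 1 violates single-peakedness, so the profile is not single-peaked on this axis.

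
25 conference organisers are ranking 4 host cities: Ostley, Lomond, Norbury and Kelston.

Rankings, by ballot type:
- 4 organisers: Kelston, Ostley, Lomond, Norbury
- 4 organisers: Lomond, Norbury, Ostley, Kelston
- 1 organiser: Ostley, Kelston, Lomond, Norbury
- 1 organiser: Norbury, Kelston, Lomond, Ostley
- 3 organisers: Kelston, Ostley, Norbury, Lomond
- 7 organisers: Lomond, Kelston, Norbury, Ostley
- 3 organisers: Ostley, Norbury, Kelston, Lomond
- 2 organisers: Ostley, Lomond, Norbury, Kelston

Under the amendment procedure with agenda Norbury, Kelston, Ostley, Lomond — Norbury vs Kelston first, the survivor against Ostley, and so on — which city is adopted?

Lomond

Round 1: Norbury vs Kelston — 10–15, Kelston advances.
Round 2: Kelston vs Ostley — 15–10, Kelston advances.
Round 3: Kelston vs Lomond — 12–13, Lomond advances.
The agenda winner is Lomond.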